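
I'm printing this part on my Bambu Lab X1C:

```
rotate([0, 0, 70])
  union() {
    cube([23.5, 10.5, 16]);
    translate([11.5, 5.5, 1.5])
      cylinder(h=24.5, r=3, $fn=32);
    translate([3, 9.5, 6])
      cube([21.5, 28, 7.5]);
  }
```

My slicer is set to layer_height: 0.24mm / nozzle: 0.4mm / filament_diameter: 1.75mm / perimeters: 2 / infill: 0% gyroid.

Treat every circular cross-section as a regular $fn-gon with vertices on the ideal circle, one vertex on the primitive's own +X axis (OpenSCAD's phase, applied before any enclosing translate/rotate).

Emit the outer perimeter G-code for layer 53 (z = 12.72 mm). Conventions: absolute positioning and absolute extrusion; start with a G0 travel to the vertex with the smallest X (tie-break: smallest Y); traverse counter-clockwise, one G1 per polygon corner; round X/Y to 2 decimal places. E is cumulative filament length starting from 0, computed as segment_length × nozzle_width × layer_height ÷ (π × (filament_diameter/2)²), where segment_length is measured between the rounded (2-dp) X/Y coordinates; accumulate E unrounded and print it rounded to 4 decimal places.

At z = 12.72 mm: the cube is present — its section is the full 23.5×10.5 rectangle; the r=3 cylinder at (11.5, 5.5) gives a regular 32-gon of circumradius 3 (constant along its height); the 21.5×28 cube at (3, 9.5) contributes its full rectangle; Combining (union): the regions partially overlap (shared area 48.59 mm²), so overlapping operands fuse into one piece — 1 connected region; (whole slice rotated 70° about Z — lengths, areas and connectivity unchanged). The outline is a single polygon with 8 vertices. Extrusion per mm of travel: 0.4 × 0.24 / (π × 0.875²) = 0.039912. Accumulating E over each segment gives final E = 4.9494.

G0 X-34.21 Y15.64 Z12.72
G1 X-8.84 Y6.41 E1.0775
G1 X-9.87 Y3.59 E1.1973
G1 X0.00 Y0.00 E1.6165
G1 X8.04 Y22.08 E2.5544
G1 X-0.89 Y25.33 E2.9337
G1 X-0.55 Y26.27 E2.9736
G1 X-26.86 Y35.85 E4.0911
G1 X-34.21 Y15.64 E4.9494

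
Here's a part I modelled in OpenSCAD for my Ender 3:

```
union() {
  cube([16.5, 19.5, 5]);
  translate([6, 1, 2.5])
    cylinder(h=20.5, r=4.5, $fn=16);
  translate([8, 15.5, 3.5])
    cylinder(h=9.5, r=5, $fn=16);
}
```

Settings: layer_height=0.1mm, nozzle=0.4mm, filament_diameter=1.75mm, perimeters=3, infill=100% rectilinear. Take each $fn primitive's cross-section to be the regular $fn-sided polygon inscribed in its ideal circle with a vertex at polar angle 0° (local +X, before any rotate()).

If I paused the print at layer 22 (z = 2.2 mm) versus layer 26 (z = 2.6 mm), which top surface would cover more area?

Layer 22 (z = 2.2): the cube is present — its section is the full 16.5×19.5 rectangle (area 321.75 mm²); the cylinder at (6, 1) does not reach this height (z outside [2.5, 23]); the cylinder at (8, 15.5) does not reach this height (z outside [3.5, 13]); Merging all regions: only the 16.5×19.5 cube is present, so the union is just that shape — area = 321.75 mm². So its area = 321.75 mm². Layer 26 (z = 2.6): the cube (footprint 16.5×19.5) is included at this height (area 321.75 mm²); the r=4.5 cylinder at (6, 1) contributes a regular 16-gon of circumradius 4.5 (area = (16/2)·4.500²·sin(360°/16) = 61.99 mm²); the cylinder at (8, 15.5) is absent (z outside [3.5, 13]); Merging all regions: the regions partially overlap — summed areas 383.74 mm² minus the doubly-counted overlap 39.80 mm² gives 343.95 mm² — area = 343.95 mm². So its area = 343.95 mm². Layer 26 is larger (343.95 vs 321.75 mm²).

layer 26 (z = 2.6 mm)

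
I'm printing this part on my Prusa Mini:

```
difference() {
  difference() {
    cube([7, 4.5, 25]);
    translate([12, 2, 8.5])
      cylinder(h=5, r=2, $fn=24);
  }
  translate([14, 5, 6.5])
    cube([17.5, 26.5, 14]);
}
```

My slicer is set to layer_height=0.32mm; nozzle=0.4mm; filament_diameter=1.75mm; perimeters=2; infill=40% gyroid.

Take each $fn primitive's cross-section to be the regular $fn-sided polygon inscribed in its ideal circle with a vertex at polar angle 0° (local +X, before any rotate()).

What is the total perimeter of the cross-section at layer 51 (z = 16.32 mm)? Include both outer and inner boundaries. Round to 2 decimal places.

At z = 16.32 mm: the cube is present — its section is the full 7×4.5 rectangle (perimeter 23.00 mm); the cylinder at (12, 2) is absent (z outside [8.5, 13.5]); Taking the first minus the rest: none of the subtracted shapes is present at this height, so the 7×4.5 cube is unchanged — boundary = 23.00 mm; the cube at (14, 5) (footprint 17.5×26.5) is included at this height (perimeter 88.00 mm); After the difference (first − rest): starting from that combined region, the 17.5×26.5 cube at (14, 5) misses the remaining region (no effect) — boundary = 23.00 mm. Overall, the cross-section is a single solid region. Total boundary length (outer) = 23.00 mm.

23.00 mm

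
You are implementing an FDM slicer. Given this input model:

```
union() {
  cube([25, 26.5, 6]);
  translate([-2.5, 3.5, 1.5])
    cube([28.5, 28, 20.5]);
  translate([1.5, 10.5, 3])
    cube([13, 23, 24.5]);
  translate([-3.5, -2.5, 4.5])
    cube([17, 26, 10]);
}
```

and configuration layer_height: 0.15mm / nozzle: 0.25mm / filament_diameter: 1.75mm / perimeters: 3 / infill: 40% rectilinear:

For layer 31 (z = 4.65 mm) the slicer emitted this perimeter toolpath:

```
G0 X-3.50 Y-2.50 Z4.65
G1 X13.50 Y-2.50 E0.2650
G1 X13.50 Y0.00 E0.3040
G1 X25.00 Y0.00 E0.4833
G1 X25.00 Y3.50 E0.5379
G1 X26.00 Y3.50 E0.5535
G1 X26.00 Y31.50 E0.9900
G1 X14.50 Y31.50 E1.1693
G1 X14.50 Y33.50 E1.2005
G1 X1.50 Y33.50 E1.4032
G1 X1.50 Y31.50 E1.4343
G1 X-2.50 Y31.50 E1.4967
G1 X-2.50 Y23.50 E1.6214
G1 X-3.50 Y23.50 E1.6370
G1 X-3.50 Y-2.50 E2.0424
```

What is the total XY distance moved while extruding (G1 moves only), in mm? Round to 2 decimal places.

131.00 mm

Sum the Euclidean lengths of each G1 segment: total = 131.00 mm.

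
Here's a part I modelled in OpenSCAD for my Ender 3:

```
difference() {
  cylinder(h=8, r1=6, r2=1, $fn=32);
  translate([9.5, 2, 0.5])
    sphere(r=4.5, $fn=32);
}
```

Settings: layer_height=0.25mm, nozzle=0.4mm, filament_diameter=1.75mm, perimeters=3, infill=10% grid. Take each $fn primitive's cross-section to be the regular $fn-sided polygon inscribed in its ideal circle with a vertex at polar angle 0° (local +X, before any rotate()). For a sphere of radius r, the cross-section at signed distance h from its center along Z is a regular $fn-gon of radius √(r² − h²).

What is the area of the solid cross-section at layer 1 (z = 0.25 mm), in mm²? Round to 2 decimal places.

105.23 mm²

At z = 0.25 mm: the cone contributes a regular 32-gon of circumradius 5.844 (interpolated between r1=6 and r2=1 at t=0.031) (area = (32/2)·5.844²·sin(360°/32) = 106.60 mm²); the r=4.5 sphere at (9.5, 2) contributes a regular 32-gon of circumradius √(4.5²−0.25²) = 4.493 (area = (32/2)·4.493²·sin(360°/32) = 63.01 mm²); After the difference (first − rest): starting from the cone (106.60 mm²), the r=4.5 sphere at (9.5, 2) partially overlaps it — only the 1.36 mm² overlap (of its 63.01 mm²) is removed, clipping the outline — area = 105.23 mm². Overall, the cross-section is a single solid region. Net area = 105.23 mm².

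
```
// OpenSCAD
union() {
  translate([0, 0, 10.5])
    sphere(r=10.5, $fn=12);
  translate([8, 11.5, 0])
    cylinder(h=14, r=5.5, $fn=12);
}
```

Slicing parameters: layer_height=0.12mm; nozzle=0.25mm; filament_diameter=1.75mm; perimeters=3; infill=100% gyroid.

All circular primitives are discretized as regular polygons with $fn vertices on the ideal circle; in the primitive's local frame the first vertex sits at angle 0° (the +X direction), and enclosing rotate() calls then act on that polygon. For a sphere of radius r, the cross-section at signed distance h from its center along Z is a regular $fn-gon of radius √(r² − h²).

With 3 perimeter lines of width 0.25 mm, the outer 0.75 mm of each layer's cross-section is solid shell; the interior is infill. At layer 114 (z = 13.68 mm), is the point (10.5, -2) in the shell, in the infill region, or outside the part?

outside

At z = 13.68 mm: the sphere: section is a regular 12-gon, circumradius = √(r²−h²) = √(10.5²−3.18²) = 10.007; the cylinder at (8, 11.5): section is a regular 12-gon, circumradius r=5.5; Taking the union: the regions partially overlap (shared area 4.20 mm²), so overlapping operands fuse into one piece — 1 connected region. Overall, the cross-section is a single solid region. The nearest boundary edge runs (10.01, 0.00)→(8.67, -5.00); distance from the point to it = 0.99 mm. The point is not inside any of the regions above, so it lies outside the cross-section (0.99 mm from the nearest boundary).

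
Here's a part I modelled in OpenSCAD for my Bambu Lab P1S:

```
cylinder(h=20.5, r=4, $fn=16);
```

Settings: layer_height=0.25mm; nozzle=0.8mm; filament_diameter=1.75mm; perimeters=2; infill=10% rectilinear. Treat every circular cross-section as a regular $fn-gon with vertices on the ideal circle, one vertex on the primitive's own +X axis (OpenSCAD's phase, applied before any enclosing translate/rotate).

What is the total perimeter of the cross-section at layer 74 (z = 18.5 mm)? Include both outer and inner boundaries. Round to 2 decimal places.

At z = 18.5 mm: the cylinder: section is a regular 16-gon, circumradius r=4 (perimeter = 2·16·4.000·sin(180°/16) = 24.97 mm). Overall, the cross-section is a single solid region. Total boundary length (outer) = 24.97 mm.

24.97 mm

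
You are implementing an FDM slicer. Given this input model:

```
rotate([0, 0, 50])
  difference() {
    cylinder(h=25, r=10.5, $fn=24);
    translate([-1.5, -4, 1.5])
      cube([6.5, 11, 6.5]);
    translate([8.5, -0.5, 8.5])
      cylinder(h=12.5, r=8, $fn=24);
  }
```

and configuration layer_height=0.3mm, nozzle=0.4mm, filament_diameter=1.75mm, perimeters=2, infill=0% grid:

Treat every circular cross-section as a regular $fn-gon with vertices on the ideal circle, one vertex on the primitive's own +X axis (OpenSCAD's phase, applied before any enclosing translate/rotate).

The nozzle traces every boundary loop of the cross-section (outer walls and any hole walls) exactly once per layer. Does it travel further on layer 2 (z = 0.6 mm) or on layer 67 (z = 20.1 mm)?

layer 67 (z = 20.1 mm)

Layer 2 (z = 0.6): the r=10.5 cylinder contributes a regular 24-gon of circumradius 10.5 (perimeter = 2·24·10.500·sin(180°/24) = 65.79 mm); the cube at (-1.5, -4) is not intersected at this z (z outside [1.5, 8]); the cylinder at (8.5, -0.5) is absent (z outside [8.5, 21]); Subtracting the remaining from the first: none of the subtracted shapes is present at this height, so the r=10.5 cylinder is unchanged — boundary = 65.79 mm; (whole slice rotated 50° about Z — lengths, areas and connectivity unchanged). So its perimeter = 65.79 mm. Layer 67 (z = 20.1): the r=10.5 cylinder gives a regular 24-gon of circumradius 10.5 (constant along its height) (perimeter = 2·24·10.500·sin(180°/24) = 65.79 mm); the cube at (-1.5, -4) is absent (z outside [1.5, 8]); the r=8 cylinder at (8.5, -0.5) contributes a regular 24-gon of circumradius 8 (perimeter = 2·24·8.000·sin(180°/24) = 50.12 mm); Subtracting the remaining from the first: starting from the r=10.5 cylinder, the r=8 cylinder at (8.5, -0.5) partially overlaps it — only the 112.33 mm² overlap (of its 198.77 mm²) is removed, clipping the outline — boundary = 70.02 mm; (rotated 50° about Z; rotation is an isometry so areas/perimeters/island counts are preserved). So its perimeter = 70.02 mm. Layer 67 is larger (70.02 vs 65.79 mm).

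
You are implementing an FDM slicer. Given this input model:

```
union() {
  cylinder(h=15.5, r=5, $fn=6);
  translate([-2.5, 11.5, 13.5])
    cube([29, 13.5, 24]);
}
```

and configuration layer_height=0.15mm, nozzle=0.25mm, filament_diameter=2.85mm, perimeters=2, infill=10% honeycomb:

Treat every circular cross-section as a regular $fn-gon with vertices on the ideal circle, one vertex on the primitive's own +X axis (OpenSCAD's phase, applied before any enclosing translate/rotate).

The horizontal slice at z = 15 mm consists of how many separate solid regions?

2

At z = 15 mm: the cylinder: section is a regular 6-gon, circumradius r=5; the cube at (-2.5, 11.5) is present — its section is the full 29×13.5 rectangle; Combining (union): the 2 present regions are separate (no shared area or edge), so areas and boundary lengths simply add and each stays a separate island — 2 connected regions. The result has 2 disconnected regions.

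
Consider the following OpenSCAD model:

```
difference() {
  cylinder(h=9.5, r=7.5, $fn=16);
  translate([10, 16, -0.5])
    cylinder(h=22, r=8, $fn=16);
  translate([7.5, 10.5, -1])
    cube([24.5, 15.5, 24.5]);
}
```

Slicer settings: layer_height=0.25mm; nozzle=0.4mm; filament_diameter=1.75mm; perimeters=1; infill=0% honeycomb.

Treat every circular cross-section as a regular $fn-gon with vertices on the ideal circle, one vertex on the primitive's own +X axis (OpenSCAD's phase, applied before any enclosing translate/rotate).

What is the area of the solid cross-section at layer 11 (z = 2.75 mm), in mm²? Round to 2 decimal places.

172.21 mm²

At z = 2.75 mm: the cylinder: section is a regular 16-gon, circumradius r=7.5 (area = (16/2)·7.500²·sin(360°/16) = 172.21 mm²); the r=8 cylinder at (10, 16) gives a regular 16-gon of circumradius 8 (constant along its height) (area = (16/2)·8.000²·sin(360°/16) = 195.93 mm²); the cube at (7.5, 10.5) is present — its section is the full 24.5×15.5 rectangle (area 379.75 mm²); Taking the first minus the rest: starting from the r=7.5 cylinder (172.21 mm²), the r=8 cylinder at (10, 16) misses the remaining region (no effect); the 24.5×15.5 cube at (7.5, 10.5) misses the remaining region (no effect) — area = 172.21 mm². Overall, the cross-section is a single solid region. Net area = 172.21 mm².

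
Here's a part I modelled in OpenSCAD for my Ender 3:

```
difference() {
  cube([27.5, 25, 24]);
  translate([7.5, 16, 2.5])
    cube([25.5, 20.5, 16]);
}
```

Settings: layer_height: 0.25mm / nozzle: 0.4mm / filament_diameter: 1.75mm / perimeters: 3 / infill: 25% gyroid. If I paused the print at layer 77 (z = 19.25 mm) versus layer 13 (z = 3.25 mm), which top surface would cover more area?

layer 77 (z = 19.25 mm)

Layer 77 (z = 19.25): the 27.5×25 cube contributes its full rectangle (area 687.50 mm²); the cube at (7.5, 16) is absent (z outside [2.5, 18.5]); Taking the first minus the rest: none of the subtracted shapes is present at this height, so the 27.5×25 cube is unchanged — area = 687.50 mm². So its area = 687.50 mm². Layer 13 (z = 3.25): the cube is present — its section is the full 27.5×25 rectangle (area 687.50 mm²); the 25.5×20.5 cube at (7.5, 16) contributes its full rectangle (area 522.75 mm²); Subtracting the remaining from the first: starting from the 27.5×25 cube (687.50 mm²), the 25.5×20.5 cube at (7.5, 16) partially overlaps it — only the 180.00 mm² overlap (of its 522.75 mm²) is removed, clipping the outline — area = 507.50 mm². So its area = 507.50 mm². Layer 77 is larger (687.50 vs 507.50 mm²).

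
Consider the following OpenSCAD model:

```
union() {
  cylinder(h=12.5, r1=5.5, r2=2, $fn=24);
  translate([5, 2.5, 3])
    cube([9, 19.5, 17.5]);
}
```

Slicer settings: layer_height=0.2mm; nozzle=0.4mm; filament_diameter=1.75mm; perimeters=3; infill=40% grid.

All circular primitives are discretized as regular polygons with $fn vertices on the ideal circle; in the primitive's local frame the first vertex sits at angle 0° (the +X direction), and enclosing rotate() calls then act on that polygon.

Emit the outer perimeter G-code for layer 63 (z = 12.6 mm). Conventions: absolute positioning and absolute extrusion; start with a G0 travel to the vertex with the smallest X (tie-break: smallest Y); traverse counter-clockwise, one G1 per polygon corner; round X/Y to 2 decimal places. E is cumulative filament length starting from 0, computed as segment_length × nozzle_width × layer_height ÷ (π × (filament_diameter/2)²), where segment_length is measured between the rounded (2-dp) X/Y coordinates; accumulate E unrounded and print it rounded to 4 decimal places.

At z = 12.6 mm: the cone is absent (z outside [0, 12.5]); the cube at (5, 2.5) is present — its section is the full 9×19.5 rectangle; Combining (union): only the 9×19.5 cube at (5, 2.5) is present, so the union is just that shape — 1 connected region. The outline is a single polygon with 4 vertices. Extrusion per mm of travel: 0.4 × 0.2 / (π × 0.875²) = 0.033260. Accumulating E over each segment gives final E = 1.8958.

G0 X5.00 Y2.50 Z12.60
G1 X14.00 Y2.50 E0.2993
G1 X14.00 Y22.00 E0.9479
G1 X5.00 Y22.00 E1.2473
G1 X5.00 Y2.50 E1.8958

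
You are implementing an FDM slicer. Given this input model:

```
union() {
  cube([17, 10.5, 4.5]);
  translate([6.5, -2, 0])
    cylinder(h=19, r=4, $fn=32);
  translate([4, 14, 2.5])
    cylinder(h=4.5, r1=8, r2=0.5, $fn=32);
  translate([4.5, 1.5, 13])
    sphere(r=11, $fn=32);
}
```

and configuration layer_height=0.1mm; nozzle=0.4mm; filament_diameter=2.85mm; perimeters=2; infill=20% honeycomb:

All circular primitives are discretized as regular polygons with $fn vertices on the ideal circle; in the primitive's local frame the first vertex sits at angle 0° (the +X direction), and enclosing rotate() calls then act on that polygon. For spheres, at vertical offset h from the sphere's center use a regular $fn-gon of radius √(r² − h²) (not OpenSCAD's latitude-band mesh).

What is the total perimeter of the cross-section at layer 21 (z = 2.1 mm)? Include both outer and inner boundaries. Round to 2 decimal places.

64.86 mm

At z = 2.1 mm: the cube is present — its section is the full 17×10.5 rectangle (perimeter 55.00 mm); the r=4 cylinder at (6.5, -2) gives a regular 32-gon of circumradius 4 (constant along its height) (perimeter = 2·32·4.000·sin(180°/32) = 25.09 mm); the cone at (4, 14) does not reach this height (z outside [2.5, 7]); the r=11 sphere at (4.5, 1.5) contributes a regular 32-gon of circumradius √(11²−10.9²) = 1.480 (perimeter = 2·32·1.480·sin(180°/32) = 9.28 mm); Combining (union): the regions partially overlap (shared area 16.56 mm²), so the edge portions inside another operand are dropped and the merged outline is re-measured after clipping — boundary = 64.86 mm. Overall, the cross-section is a single solid region. Total boundary length (outer) = 64.86 mm.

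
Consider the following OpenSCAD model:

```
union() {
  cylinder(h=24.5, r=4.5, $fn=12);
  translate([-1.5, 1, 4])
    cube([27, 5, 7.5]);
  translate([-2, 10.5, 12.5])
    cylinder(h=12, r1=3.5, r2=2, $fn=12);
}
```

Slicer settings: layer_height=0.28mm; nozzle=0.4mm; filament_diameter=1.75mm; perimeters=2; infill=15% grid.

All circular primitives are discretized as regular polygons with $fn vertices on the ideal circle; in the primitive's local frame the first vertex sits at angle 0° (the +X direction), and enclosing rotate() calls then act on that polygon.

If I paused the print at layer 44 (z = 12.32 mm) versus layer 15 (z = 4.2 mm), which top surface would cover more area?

Layer 44 (z = 12.32): the r=4.5 cylinder gives a regular 12-gon of circumradius 4.5 (constant along its height) (area = (12/2)·4.500²·sin(360°/12) = 60.75 mm²); the cube at (-1.5, 1) does not reach this height (z outside [4, 11.5]); the cone at (-2, 10.5) is absent (z outside [12.5, 24.5]); Taking the union: only the r=4.5 cylinder is present, so the union is just that shape — area = 60.75 mm². So its area = 60.75 mm². Layer 15 (z = 4.2): the cylinder: section is a regular 12-gon, circumradius r=4.5 (area = (12/2)·4.500²·sin(360°/12) = 60.75 mm²); the cube at (-1.5, 1) is present — its section is the full 27×5 rectangle (area 135.00 mm²); the cone at (-2, 10.5) does not reach this height (z outside [12.5, 24.5]); Merging all regions: the regions partially overlap — summed areas 195.75 mm² minus the doubly-counted overlap 15.77 mm² gives 179.98 mm² — area = 179.98 mm². So its area = 179.98 mm². Layer 15 is larger (179.98 vs 60.75 mm²).

layer 15 (z = 4.2 mm)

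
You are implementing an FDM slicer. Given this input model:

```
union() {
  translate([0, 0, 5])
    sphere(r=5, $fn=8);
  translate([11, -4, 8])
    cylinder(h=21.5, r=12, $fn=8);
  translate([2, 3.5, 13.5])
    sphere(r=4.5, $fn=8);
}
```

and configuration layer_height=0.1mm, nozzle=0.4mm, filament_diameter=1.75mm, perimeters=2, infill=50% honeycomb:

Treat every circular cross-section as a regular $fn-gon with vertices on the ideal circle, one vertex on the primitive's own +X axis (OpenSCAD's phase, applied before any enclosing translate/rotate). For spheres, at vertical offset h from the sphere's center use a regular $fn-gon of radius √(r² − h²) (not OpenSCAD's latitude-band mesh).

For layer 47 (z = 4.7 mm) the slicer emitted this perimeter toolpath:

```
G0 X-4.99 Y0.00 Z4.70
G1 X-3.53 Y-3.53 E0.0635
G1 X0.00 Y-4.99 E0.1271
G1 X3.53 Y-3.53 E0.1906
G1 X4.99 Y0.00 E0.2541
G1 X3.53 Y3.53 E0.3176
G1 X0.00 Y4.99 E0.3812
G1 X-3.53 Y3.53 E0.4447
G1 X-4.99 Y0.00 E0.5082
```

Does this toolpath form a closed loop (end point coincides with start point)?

Start point (G0): (-4.99, 0.00). End point (last G1): the path returns to the start — closed.

yes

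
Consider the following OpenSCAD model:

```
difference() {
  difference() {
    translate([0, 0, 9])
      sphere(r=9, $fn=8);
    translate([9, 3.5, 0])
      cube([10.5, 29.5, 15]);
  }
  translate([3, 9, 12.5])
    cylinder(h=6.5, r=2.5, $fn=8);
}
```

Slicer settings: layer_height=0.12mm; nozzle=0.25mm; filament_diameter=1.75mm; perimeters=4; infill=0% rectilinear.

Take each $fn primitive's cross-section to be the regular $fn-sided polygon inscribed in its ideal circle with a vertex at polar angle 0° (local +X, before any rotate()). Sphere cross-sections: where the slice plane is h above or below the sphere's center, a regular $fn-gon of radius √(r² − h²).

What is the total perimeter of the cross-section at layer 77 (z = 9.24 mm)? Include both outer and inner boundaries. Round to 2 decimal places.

At z = 9.24 mm: the r=9 sphere contributes a regular 8-gon of circumradius √(9²−0.24²) = 8.997 (perimeter = 2·8·8.997·sin(180°/8) = 55.09 mm); the 10.5×29.5 cube at (9, 3.5) contributes its full rectangle (perimeter 80.00 mm); After the difference (first − rest): starting from the r=9 sphere, the 10.5×29.5 cube at (9, 3.5) misses the remaining region (no effect) — boundary = 55.09 mm; the cylinder at (3, 9) is absent (z outside [12.5, 19]); Subtracting the remaining from the first: none of the subtracted shapes is present at this height, so the result so far is unchanged — boundary = 55.09 mm. Overall, the cross-section is a single solid region. Total boundary length (outer) = 55.09 mm.

55.09 mm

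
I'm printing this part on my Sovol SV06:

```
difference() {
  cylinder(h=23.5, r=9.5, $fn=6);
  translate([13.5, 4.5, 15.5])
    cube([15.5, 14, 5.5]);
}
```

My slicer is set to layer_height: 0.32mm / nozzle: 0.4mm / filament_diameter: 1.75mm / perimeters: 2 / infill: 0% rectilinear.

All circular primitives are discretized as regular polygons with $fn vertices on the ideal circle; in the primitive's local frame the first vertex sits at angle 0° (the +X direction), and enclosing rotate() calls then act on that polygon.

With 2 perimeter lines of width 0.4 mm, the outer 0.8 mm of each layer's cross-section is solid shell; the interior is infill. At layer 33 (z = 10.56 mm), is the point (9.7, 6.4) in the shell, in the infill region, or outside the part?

At z = 10.56 mm: the cylinder: section is a regular 6-gon, circumradius r=9.5; the cube at (13.5, 4.5) is not intersected at this z (z outside [15.5, 21]); Taking the first minus the rest: none of the subtracted shapes is present at this height, so the r=9.5 cylinder is unchanged — 1 connected region. Overall, the cross-section is a single solid region. The nearest boundary edge runs (9.50, 0.00)→(4.75, 8.23); distance from the point to it = 3.37 mm. The point is not inside any of the regions above, so it lies outside the cross-section (3.37 mm from the nearest boundary).

outside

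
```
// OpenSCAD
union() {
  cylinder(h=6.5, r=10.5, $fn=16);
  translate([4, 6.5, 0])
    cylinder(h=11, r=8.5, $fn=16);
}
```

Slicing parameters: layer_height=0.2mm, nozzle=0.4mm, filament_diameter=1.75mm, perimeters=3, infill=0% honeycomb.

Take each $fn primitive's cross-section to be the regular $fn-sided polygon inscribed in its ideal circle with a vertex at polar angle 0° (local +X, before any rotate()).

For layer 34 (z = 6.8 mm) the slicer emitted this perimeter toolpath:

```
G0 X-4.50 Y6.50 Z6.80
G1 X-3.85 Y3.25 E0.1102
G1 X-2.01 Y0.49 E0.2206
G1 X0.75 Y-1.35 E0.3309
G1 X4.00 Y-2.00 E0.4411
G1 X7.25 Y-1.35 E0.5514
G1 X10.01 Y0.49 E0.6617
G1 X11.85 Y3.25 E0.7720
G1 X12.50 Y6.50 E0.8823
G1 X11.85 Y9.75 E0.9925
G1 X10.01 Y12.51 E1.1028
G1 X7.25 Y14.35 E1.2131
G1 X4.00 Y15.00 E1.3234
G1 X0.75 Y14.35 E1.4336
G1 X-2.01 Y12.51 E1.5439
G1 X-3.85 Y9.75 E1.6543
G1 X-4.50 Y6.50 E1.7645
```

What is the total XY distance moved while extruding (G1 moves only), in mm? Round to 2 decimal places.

Sum the Euclidean lengths of each G1 segment: total = 53.05 mm.

53.05 mm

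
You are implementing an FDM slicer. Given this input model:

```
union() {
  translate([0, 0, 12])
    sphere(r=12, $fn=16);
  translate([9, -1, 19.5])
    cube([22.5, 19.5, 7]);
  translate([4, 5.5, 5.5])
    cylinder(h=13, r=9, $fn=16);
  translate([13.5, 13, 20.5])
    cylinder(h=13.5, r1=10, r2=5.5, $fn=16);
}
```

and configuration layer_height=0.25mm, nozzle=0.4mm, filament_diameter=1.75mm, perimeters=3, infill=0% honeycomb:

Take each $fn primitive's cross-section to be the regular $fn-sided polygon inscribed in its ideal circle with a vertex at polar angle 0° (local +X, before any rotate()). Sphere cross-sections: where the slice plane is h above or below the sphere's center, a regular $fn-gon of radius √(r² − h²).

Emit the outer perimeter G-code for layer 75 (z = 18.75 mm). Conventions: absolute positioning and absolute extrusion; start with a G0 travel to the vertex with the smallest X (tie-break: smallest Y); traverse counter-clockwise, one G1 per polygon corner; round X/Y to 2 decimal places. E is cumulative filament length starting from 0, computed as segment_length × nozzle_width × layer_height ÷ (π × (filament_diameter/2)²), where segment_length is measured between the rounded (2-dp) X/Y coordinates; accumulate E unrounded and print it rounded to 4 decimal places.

G0 X-9.92 Y0.00 Z18.75
G1 X-9.17 Y-3.80 E0.1610
G1 X-7.02 Y-7.02 E0.3220
G1 X-3.80 Y-9.17 E0.4830
G1 X0.00 Y-9.92 E0.6440
G1 X3.80 Y-9.17 E0.8050
G1 X7.02 Y-7.02 E0.9660
G1 X9.17 Y-3.80 E1.1270
G1 X9.92 Y0.00 E1.2880
G1 X9.17 Y3.80 E1.4491
G1 X7.02 Y7.02 E1.6100
G1 X3.80 Y9.17 E1.7710
G1 X0.00 Y9.92 E1.9320
G1 X-3.80 Y9.17 E2.0931
G1 X-7.02 Y7.02 E2.2540
G1 X-9.17 Y3.80 E2.4150
G1 X-9.92 Y0.00 E2.5760

At z = 18.75 mm: the sphere: section is a regular 16-gon, circumradius = √(r²−h²) = √(12²−6.75²) = 9.922; the cube at (9, -1) is not intersected at this z (z outside [19.5, 26.5]); the cylinder at (4, 5.5) is absent (z outside [5.5, 18.5]); the cone at (13.5, 13) is absent (z outside [20.5, 34]); Merging all regions: only the r=12 sphere is present, so the union is just that shape — 1 connected region. The outline is a single polygon with 16 vertices. Extrusion per mm of travel: 0.4 × 0.25 / (π × 0.875²) = 0.041575. Accumulating E over each segment gives final E = 2.5760.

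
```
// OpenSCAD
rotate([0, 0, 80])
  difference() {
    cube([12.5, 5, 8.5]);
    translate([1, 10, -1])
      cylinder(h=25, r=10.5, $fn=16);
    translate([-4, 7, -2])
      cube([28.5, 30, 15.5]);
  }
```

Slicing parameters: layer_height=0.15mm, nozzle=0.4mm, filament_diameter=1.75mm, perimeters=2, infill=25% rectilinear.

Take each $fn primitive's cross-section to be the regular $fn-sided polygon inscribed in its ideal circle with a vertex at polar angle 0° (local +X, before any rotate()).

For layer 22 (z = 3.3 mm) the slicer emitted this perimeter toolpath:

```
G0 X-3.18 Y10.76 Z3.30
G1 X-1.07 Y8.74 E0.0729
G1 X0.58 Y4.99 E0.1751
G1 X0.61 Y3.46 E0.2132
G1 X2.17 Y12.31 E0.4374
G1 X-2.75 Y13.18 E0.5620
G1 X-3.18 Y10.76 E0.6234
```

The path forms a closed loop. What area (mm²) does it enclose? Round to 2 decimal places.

Apply the shoelace formula to the sequence of (X, Y) vertices; enclosed area = 23.53 mm².

23.53 mm²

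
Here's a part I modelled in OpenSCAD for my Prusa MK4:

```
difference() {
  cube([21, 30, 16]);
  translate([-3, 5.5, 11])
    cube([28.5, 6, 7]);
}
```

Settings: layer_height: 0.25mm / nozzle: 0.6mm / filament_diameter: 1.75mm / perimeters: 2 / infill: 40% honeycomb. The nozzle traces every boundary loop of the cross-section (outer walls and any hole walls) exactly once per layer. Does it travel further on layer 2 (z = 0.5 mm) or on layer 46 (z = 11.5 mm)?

layer 46 (z = 11.5 mm)

Layer 2 (z = 0.5): the 21×30 cube contributes its full rectangle (perimeter 102.00 mm); the cube at (-3, 5.5) is not intersected at this z (z outside [11, 18]); Taking the first minus the rest: none of the subtracted shapes is present at this height, so the 21×30 cube is unchanged — boundary = 102.00 mm. So its perimeter = 102.00 mm. Layer 46 (z = 11.5): the cube (footprint 21×30) is included at this height (perimeter 102.00 mm); the cube at (-3, 5.5) (footprint 28.5×6) is included at this height (perimeter 69.00 mm); Subtracting the remaining from the first: starting from the 21×30 cube, the 28.5×6 cube at (-3, 5.5) partially overlaps it — only the 126.00 mm² overlap (of its 171.00 mm²) is removed, clipping the outline — boundary = 132.00 mm. So its perimeter = 132.00 mm. Layer 46 is larger (132.00 vs 102.00 mm).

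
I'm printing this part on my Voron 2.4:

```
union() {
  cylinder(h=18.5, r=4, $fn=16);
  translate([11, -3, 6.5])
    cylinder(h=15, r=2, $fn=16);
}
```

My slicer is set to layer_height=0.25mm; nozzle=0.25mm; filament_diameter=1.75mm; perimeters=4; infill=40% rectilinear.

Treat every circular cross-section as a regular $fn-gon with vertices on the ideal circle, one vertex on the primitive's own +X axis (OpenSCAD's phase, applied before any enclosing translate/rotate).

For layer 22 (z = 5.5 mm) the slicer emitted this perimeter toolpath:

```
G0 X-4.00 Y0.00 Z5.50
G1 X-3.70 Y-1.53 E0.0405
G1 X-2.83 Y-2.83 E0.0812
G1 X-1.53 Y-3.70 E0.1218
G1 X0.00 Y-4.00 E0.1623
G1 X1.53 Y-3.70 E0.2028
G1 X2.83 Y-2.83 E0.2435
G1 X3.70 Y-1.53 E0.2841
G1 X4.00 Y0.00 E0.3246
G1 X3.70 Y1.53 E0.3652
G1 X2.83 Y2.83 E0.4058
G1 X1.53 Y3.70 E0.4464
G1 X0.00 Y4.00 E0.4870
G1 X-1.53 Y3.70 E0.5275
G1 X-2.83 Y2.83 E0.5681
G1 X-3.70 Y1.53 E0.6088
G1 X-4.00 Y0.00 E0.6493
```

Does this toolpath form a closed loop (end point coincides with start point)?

Start point (G0): (-4.00, 0.00). End point (last G1): the path returns to the start — closed.

yes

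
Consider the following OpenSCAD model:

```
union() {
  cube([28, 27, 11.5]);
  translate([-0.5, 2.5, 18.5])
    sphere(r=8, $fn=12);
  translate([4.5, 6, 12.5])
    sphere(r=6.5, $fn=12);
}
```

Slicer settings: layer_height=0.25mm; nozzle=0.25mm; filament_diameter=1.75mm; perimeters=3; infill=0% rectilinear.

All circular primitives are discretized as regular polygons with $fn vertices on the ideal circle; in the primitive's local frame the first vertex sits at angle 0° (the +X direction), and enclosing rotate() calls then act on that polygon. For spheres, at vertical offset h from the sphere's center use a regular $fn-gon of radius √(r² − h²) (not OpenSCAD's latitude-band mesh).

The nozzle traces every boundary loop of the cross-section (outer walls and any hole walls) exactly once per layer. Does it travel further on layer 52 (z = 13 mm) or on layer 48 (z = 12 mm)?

Layer 52 (z = 13): the cube is not intersected at this z (z outside [0, 11.5]); the r=8 sphere at (-0.5, 2.5) contributes a regular 12-gon of circumradius √(8²−5.5²) = 5.809 (perimeter = 2·12·5.809·sin(180°/12) = 36.09 mm); the r=6.5 sphere at (4.5, 6) slices to a regular 12-gon of circumradius 6.481 (√(r²−h²) with h=0.5 from center) (perimeter = 2·12·6.481·sin(180°/12) = 40.26 mm); Taking the union: the regions partially overlap (shared area 43.13 mm²), so the edge portions inside another operand are dropped and the merged outline is re-measured after clipping — boundary = 51.10 mm. So its perimeter = 51.10 mm. Layer 48 (z = 12): the cube does not reach this height (z outside [0, 11.5]); the r=8 sphere at (-0.5, 2.5) contributes a regular 12-gon of circumradius √(8²−6.5²) = 4.664 (perimeter = 2·12·4.664·sin(180°/12) = 28.97 mm); the sphere at (4.5, 6): section is a regular 12-gon, circumradius = √(r²−h²) = √(6.5²−0.5²) = 6.481 (perimeter = 2·12·6.481·sin(180°/12) = 40.26 mm); Taking the union: the regions partially overlap (shared area 29.58 mm²), so the edge portions inside another operand are dropped and the merged outline is re-measured after clipping — boundary = 48.22 mm. So its perimeter = 48.22 mm. Layer 52 is larger (51.10 vs 48.22 mm).

layer 52 (z = 13 mm)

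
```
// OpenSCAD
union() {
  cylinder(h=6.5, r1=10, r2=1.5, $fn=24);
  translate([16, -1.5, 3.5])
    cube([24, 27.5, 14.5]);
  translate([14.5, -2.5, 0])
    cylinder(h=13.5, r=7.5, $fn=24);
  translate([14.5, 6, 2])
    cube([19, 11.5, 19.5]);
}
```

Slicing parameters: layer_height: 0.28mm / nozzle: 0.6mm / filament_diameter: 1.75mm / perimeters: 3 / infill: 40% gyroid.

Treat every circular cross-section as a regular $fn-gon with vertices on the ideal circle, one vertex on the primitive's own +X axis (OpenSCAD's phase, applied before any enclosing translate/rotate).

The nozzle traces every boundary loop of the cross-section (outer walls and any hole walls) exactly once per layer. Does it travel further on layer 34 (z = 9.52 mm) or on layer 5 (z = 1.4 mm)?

Layer 34 (z = 9.52): the cone does not reach this height (z outside [0, 6.5]); the 24×27.5 cube at (16, -1.5) contributes its full rectangle (perimeter 103.00 mm); the r=7.5 cylinder at (14.5, -2.5) gives a regular 24-gon of circumradius 7.5 (constant along its height) (perimeter = 2·24·7.500·sin(180°/24) = 46.99 mm); the 19×11.5 cube at (14.5, 6) contributes its full rectangle (perimeter 61.00 mm); Merging all regions: the regions partially overlap (shared area 227.89 mm²), so the edge portions inside another operand are dropped and the merged outline is re-measured after clipping — boundary = 131.59 mm. So its perimeter = 131.59 mm. Layer 5 (z = 1.4): the cone: at t=0.215 of its height the radius interpolates to r₁+(r₂−r₁)t = 8.169, giving a regular 24-gon of that circumradius (perimeter = 2·24·8.169·sin(180°/24) = 51.18 mm); the cube at (16, -1.5) is absent (z outside [3.5, 18]); the r=7.5 cylinder at (14.5, -2.5) contributes a regular 24-gon of circumradius 7.5 (perimeter = 2·24·7.500·sin(180°/24) = 46.99 mm); the cube at (14.5, 6) is absent (z outside [2, 21.5]); Taking the union: the regions partially overlap (shared area 2.95 mm²), so the edge portions inside another operand are dropped and the merged outline is re-measured after clipping — boundary = 87.65 mm. So its perimeter = 87.65 mm. Layer 34 is larger (131.59 vs 87.65 mm).

layer 34 (z = 9.52 mm)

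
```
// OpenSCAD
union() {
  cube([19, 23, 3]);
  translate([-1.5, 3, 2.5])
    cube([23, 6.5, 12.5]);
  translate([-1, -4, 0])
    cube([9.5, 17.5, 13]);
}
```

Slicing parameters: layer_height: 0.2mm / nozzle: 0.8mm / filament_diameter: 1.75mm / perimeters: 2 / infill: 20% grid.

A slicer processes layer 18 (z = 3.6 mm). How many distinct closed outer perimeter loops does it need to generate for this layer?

At z = 3.6 mm: the cube is not intersected at this z (z outside [0, 3]); the cube at (-1.5, 3) is present — its section is the full 23×6.5 rectangle; the cube at (-1, -4) (footprint 9.5×17.5) is included at this height; Combining (union): the regions partially overlap (shared area 61.75 mm²), so overlapping operands fuse into one piece — 1 connected region. The result has 1 disconnected region.

1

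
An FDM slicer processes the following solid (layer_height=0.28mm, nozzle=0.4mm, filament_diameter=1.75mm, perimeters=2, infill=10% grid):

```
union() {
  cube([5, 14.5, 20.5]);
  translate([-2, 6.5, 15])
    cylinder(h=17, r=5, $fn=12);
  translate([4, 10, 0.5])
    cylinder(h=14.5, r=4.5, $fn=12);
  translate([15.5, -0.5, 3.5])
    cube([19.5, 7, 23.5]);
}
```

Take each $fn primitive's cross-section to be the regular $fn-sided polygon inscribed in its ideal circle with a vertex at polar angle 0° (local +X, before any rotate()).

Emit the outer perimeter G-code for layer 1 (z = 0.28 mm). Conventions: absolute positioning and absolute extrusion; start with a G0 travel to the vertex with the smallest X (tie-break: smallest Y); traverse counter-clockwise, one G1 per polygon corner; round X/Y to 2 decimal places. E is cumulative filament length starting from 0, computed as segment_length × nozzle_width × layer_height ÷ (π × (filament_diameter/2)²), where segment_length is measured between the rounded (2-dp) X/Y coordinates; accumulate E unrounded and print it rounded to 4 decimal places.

At z = 0.28 mm: the cube (footprint 5×14.5) is included at this height; the cylinder at (-2, 6.5) is not intersected at this z (z outside [15, 32]); the cylinder at (4, 10) is not intersected at this z (z outside [0.5, 15]); the cube at (15.5, -0.5) does not reach this height (z outside [3.5, 27]); Combining (union): only the 5×14.5 cube is present, so the union is just that shape — 1 connected region. The outline is a single polygon with 4 vertices. Extrusion per mm of travel: 0.4 × 0.28 / (π × 0.875²) = 0.046564. Accumulating E over each segment gives final E = 1.8160.

G0 X0.00 Y0.00 Z0.28
G1 X5.00 Y0.00 E0.2328
G1 X5.00 Y14.50 E0.9080
G1 X0.00 Y14.50 E1.1408
G1 X0.00 Y0.00 E1.8160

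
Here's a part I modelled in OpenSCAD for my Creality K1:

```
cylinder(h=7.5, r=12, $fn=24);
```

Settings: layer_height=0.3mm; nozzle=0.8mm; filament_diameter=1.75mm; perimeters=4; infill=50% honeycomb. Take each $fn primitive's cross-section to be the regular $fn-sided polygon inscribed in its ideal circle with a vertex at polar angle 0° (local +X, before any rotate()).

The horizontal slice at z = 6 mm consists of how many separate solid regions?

1

At z = 6 mm: the r=12 cylinder gives a regular 24-gon of circumradius 12 (constant along its height). The result has 1 disconnected region.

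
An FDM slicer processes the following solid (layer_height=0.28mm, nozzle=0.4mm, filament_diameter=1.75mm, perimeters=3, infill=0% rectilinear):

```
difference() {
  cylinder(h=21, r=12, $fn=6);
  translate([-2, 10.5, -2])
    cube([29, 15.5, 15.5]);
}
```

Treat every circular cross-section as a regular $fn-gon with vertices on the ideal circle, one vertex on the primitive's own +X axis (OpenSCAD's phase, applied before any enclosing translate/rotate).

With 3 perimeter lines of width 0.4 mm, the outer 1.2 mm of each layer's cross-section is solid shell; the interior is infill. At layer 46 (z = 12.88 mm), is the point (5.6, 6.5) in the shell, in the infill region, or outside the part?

infill

At z = 12.88 mm: the r=12 cylinder contributes a regular 6-gon of circumradius 12; the cube at (-2, 10.5) is present — its section is the full 29×15.5 rectangle; After the difference (first − rest): starting from the r=12 cylinder, the 29×15.5 cube at (-2, 10.5) misses the remaining region (no effect) — 1 connected region. Overall, the cross-section is a single solid region. The nearest boundary edge runs (6.00, 10.39)→(12.00, 0.00); distance from the point to it = 2.29 mm. The point is inside the cross-section and 2.29 mm from the nearest boundary — more than the 1.2 mm shell width (3 × 0.4), so it's in the infill interior.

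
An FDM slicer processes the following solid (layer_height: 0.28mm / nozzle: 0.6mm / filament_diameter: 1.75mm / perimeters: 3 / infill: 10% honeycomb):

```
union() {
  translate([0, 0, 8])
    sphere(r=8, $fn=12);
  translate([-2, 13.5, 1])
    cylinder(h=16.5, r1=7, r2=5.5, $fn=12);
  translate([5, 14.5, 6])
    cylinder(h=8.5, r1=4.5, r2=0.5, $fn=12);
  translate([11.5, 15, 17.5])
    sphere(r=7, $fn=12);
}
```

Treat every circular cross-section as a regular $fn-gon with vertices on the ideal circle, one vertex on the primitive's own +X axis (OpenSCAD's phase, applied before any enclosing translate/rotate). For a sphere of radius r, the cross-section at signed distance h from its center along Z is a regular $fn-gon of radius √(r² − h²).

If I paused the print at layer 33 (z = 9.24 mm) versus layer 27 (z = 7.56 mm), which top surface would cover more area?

layer 27 (z = 7.56 mm)

Layer 33 (z = 9.24): the sphere: section is a regular 12-gon, circumradius = √(r²−h²) = √(8²−1.24²) = 7.903 (area = (12/2)·7.903²·sin(360°/12) = 187.39 mm²); the cone at (-2, 13.5): at t=0.499 of its height the radius interpolates to r₁+(r₂−r₁)t = 6.251, giving a regular 12-gon of that circumradius (area = (12/2)·6.251²·sin(360°/12) = 117.22 mm²); the cone at (5, 14.5) (r1=4.5→r2=0.5) has section circumradius 2.975 here — a regular 12-gon (area = (12/2)·2.975²·sin(360°/12) = 26.56 mm²); the sphere at (11.5, 15) is not intersected at this z (|z−center|=8.260 > r=7); Merging all regions: the regions partially overlap — summed areas 331.17 mm² minus the doubly-counted overlap 7.05 mm² gives 324.11 mm² — area = 324.11 mm². So its area = 324.11 mm². Layer 27 (z = 7.56): the r=8 sphere slices to a regular 12-gon of circumradius 7.988 (√(r²−h²) with h=0.44 from center) (area = (12/2)·7.988²·sin(360°/12) = 191.42 mm²); the cone at (-2, 13.5): at t=0.398 of its height the radius interpolates to r₁+(r₂−r₁)t = 6.404, giving a regular 12-gon of that circumradius (area = (12/2)·6.404²·sin(360°/12) = 123.02 mm²); the cone at (5, 14.5) contributes a regular 12-gon of circumradius 3.766 (interpolated between r1=4.5 and r2=0.5 at t=0.184) (area = (12/2)·3.766²·sin(360°/12) = 42.55 mm²); the sphere at (11.5, 15) does not reach this height (|z−center|=9.940 > r=7); Merging all regions: the regions partially overlap — summed areas 356.98 mm² minus the doubly-counted overlap 14.01 mm² gives 342.98 mm² — area = 342.98 mm². So its area = 342.98 mm². Layer 27 is larger (342.98 vs 324.11 mm²).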